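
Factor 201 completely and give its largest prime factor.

201 = 3 · 67
67 is prime.
So 201 = 3 · 67; the largest prime factor is 67.

67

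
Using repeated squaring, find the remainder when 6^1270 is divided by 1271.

583

6^1 ≡ 6 (mod 1271)
6^2 ≡ 6^2 = 36 ≡ 36 (mod 1271)
6^4 ≡ 36^2 = 1296 ≡ 25 (mod 1271)
6^8 ≡ 25^2 = 625 ≡ 625 (mod 1271)
6^16 ≡ 625^2 = 390625 ≡ 428 (mod 1271)
6^32 ≡ 428^2 = 183184 ≡ 160 (mod 1271)
6^64 ≡ 160^2 = 25600 ≡ 180 (mod 1271)
6^128 ≡ 180^2 = 32400 ≡ 625 (mod 1271)
6^256 ≡ 625^2 = 390625 ≡ 428 (mod 1271)
6^512 ≡ 428^2 = 183184 ≡ 160 (mod 1271)
6^1024 ≡ 160^2 = 25600 ≡ 180 (mod 1271)
1270 = 1024 + 128 + 64 + 32 + 16 + 4 + 2 in binary powers of 2.
So 6^1270 ≡ 180 · 625 · 180 · 160 · 428 · 25 · 36 ≡ 583 (mod 1271).
Since 583 ≠ 1, base 6 is a Fermat witness: 1271 is composite.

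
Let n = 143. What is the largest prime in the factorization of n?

143 = 11 · 13
13 is prime.
So 143 = 11 · 13; the largest prime factor is 13.

13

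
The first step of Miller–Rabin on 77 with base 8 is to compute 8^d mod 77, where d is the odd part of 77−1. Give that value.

77 − 1 = 76 = 2^2 · 19, so d = 19.
8^1 ≡ 8 (mod 77)
8^2 ≡ 8^2 = 64 ≡ 64 (mod 77)
8^4 ≡ 64^2 = 4096 ≡ 15 (mod 77)
8^8 ≡ 15^2 = 225 ≡ 71 (mod 77)
8^16 ≡ 71^2 = 5041 ≡ 36 (mod 77)
19 = 16 + 2 + 1 in binary powers of 2.
So 8^19 ≡ 36 · 64 · 8 ≡ 29 (mod 77).
Squaring chain: 29 → 71; never reaches −1, so base 8 is a Miller–Rabin witness that 77 is composite.

29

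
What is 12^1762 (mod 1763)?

1743

12^1 ≡ 12 (mod 1763)
12^2 ≡ 12^2 = 144 ≡ 144 (mod 1763)
12^4 ≡ 144^2 = 20736 ≡ 1343 (mod 1763)
12^8 ≡ 1343^2 = 1803649 ≡ 100 (mod 1763)
12^16 ≡ 100^2 = 10000 ≡ 1185 (mod 1763)
12^32 ≡ 1185^2 = 1404225 ≡ 877 (mod 1763)
12^64 ≡ 877^2 = 769129 ≡ 461 (mod 1763)
12^128 ≡ 461^2 = 212521 ≡ 961 (mod 1763)
12^256 ≡ 961^2 = 923521 ≡ 1472 (mod 1763)
12^512 ≡ 1472^2 = 2166784 ≡ 57 (mod 1763)
12^1024 ≡ 57^2 = 3249 ≡ 1486 (mod 1763)
1762 = 1024 + 512 + 128 + 64 + 32 + 2 in binary powers of 2.
So 12^1762 ≡ 1486 · 57 · 961 · 461 · 877 · 144 ≡ 1743 (mod 1763).
Since 1743 ≠ 1, base 12 is a Fermat witness: 1763 is composite.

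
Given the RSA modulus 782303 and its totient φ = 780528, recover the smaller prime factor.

φ(n) = (p−1)(q−1) = n − (p+q) + 1, so p + q = 782303 − 780528 + 1 = 1776.
p and q are the roots of t² − 1776t + 782303 = 0.
Discriminant: 1776² − 4·782303 = 3154176 − 3129212 = 24964; √24964 = 158.
q = (1776 − 158)/2 = 809, p = (1776 + 158)/2 = 967.
Check: 809 · 967 = 782303.

809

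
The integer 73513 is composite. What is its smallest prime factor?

73513 is odd.
Digit sum 19, not divisible by 3.
Ends in 3: not divisible by 5.
7: 73513 = 7·10501 + 6
11: 73513 = 11·6683

11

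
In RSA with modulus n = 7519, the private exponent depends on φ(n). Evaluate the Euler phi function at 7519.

Factor: 7519 = 73 · 103.
φ(7519) = (73−1) · (103−1) = 72 · 102 = 7344.

7344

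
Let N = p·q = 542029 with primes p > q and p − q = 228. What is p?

Since p = q + 228, we have 542029 = q(q + 228), so q² + 228q − 542029 = 0.
Discriminant: 228² + 4·542029 = 51984 + 2168116 = 2220100; √2220100 = 1490.
q = (−228 + 1490)/2 = 631, and p = q + 228 = 859.
Check: 631 · 859 = 542029.

859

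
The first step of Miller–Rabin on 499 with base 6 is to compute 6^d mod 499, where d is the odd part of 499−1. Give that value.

499 − 1 = 498 = 2^1 · 249, so d = 249.
6^1 ≡ 6 (mod 499)
6^2 ≡ 6^2 = 36 ≡ 36 (mod 499)
6^4 ≡ 36^2 = 1296 ≡ 298 (mod 499)
6^8 ≡ 298^2 = 88804 ≡ 481 (mod 499)
6^16 ≡ 481^2 = 231361 ≡ 324 (mod 499)
6^32 ≡ 324^2 = 104976 ≡ 186 (mod 499)
6^64 ≡ 186^2 = 34596 ≡ 165 (mod 499)
6^128 ≡ 165^2 = 27225 ≡ 279 (mod 499)
249 = 128 + 64 + 32 + 16 + 8 + 1 in binary powers of 2.
So 6^249 ≡ 279 · 165 · 186 · 324 · 481 · 6 ≡ 1 (mod 499).
Since 6^d ≡ 1 (mod 499), base 6 does not prove 499 composite.

1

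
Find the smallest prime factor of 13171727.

97

13171727 is odd.
Digit sum 29, not divisible by 3.
Ends in 7: not divisible by 5.
7: 13171727 = 7·1881675 + 2
11: 13171727 = 11·1197429 + 8
13: 13171727 = 13·1013209 + 10
17: 13171727 = 17·774807 + 8
19: 13171727 = 19·693248 + 15
23: 13171727 = 23·572683 + 18
29: 13171727 = 29·454197 + 14
31: 13171727 = 31·424894 + 13
37: 13171727 = 37·355992 + 23
41: 13171727 = 41·321261 + 26
43: 13171727 = 43·306319 + 10
47: 13171727 = 47·280249 + 24
53: 13171727 = 53·248523 + 8
59: 13171727 = 59·223249 + 36
61: 13171727 = 61·215929 + 58
67: 13171727 = 67·196592 + 63
71: 13171727 = 71·185517 + 20
73: 13171727 = 73·180434 + 45
79: 13171727 = 79·166730 + 57
83: 13171727 = 83·158695 + 42
89: 13171727 = 89·147996 + 83
97: 13171727 = 97·135791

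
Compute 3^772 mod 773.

3^1 ≡ 3 (mod 773)
3^2 ≡ 3^2 = 9 ≡ 9 (mod 773)
3^4 ≡ 9^2 = 81 ≡ 81 (mod 773)
3^8 ≡ 81^2 = 6561 ≡ 377 (mod 773)
3^16 ≡ 377^2 = 142129 ≡ 670 (mod 773)
3^32 ≡ 670^2 = 448900 ≡ 560 (mod 773)
3^64 ≡ 560^2 = 313600 ≡ 535 (mod 773)
3^128 ≡ 535^2 = 286225 ≡ 215 (mod 773)
3^256 ≡ 215^2 = 46225 ≡ 618 (mod 773)
3^512 ≡ 618^2 = 381924 ≡ 62 (mod 773)
772 = 512 + 256 + 4 in binary powers of 2.
So 3^772 ≡ 62 · 618 · 81 ≡ 1 (mod 773).
Since the result is 1, base 3 gives no evidence that 773 is composite.

1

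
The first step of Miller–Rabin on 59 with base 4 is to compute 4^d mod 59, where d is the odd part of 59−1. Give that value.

1

59 − 1 = 58 = 2^1 · 29, so d = 29.
4^1 ≡ 4 (mod 59)
4^2 ≡ 4^2 = 16 ≡ 16 (mod 59)
4^4 ≡ 16^2 = 256 ≡ 20 (mod 59)
4^8 ≡ 20^2 = 400 ≡ 46 (mod 59)
4^16 ≡ 46^2 = 2116 ≡ 51 (mod 59)
29 = 16 + 8 + 4 + 1 in binary powers of 2.
So 4^29 ≡ 51 · 46 · 20 · 4 ≡ 1 (mod 59).
Since 4^d ≡ 1 (mod 59), base 4 does not prove 59 composite.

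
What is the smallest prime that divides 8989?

8989 is odd.
Digit sum 34, not divisible by 3.
Ends in 9: not divisible by 5.
7: 8989 = 7·1284 + 1
11: 8989 = 11·817 + 2
13: 8989 = 13·691 + 6
17: 8989 = 17·528 + 13
19: 8989 = 19·473 + 2
23: 8989 = 23·390 + 19
29: 8989 = 29·309 + 28
31: 8989 = 31·289 + 30
37: 8989 = 37·242 + 35
41: 8989 = 41·219 + 10
43: 8989 = 43·209 + 2
47: 8989 = 47·191 + 12
53: 8989 = 53·169 + 32
59: 8989 = 59·152 + 21
61: 8989 = 61·147 + 22
67: 8989 = 67·134 + 11
71: 8989 = 71·126 + 43
73: 8989 = 73·123 + 10
79: 8989 = 79·113 + 62
83: 8989 = 83·108 + 25
89: 8989 = 89·101

89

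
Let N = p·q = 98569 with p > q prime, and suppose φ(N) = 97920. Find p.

409

φ(n) = (p−1)(q−1) = n − (p+q) + 1, so p + q = 98569 − 97920 + 1 = 650.
p and q are the roots of t² − 650t + 98569 = 0.
Discriminant: 650² − 4·98569 = 422500 − 394276 = 28224; √28224 = 168.
q = (650 − 168)/2 = 241, p = (650 + 168)/2 = 409.
Check: 241 · 409 = 98569.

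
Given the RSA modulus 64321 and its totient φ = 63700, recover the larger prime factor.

φ(n) = (p−1)(q−1) = n − (p+q) + 1, so p + q = 64321 − 63700 + 1 = 622.
p and q are the roots of t² − 622t + 64321 = 0.
Discriminant: 622² − 4·64321 = 386884 − 257284 = 129600; √129600 = 360.
q = (622 − 360)/2 = 131, p = (622 + 360)/2 = 491.
Check: 131 · 491 = 64321.

491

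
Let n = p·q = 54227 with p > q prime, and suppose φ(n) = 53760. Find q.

φ(n) = (p−1)(q−1) = n − (p+q) + 1, so p + q = 54227 − 53760 + 1 = 468.
p and q are the roots of t² − 468t + 54227 = 0.
Discriminant: 468² − 4·54227 = 219024 − 216908 = 2116; √2116 = 46.
q = (468 − 46)/2 = 211, p = (468 + 46)/2 = 257.
Check: 211 · 257 = 54227.

211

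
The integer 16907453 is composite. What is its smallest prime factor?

59

16907453 is odd.
Digit sum 35, not divisible by 3.
Ends in 3: not divisible by 5.
7: 16907453 = 7·2415350 + 3
11: 16907453 = 11·1537041 + 2
13: 16907453 = 13·1300573 + 4
17: 16907453 = 17·994556 + 1
19: 16907453 = 19·889865 + 18
23: 16907453 = 23·735106 + 15
29: 16907453 = 29·583015 + 18
31: 16907453 = 31·545401 + 22
37: 16907453 = 37·456958 + 7
41: 16907453 = 41·412376 + 37
43: 16907453 = 43·393196 + 25
47: 16907453 = 47·359733 + 2
53: 16907453 = 53·319008 + 29
59: 16907453 = 59·286567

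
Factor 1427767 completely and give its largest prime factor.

1427767 = 11 · 129797
129797 = 31 · 4187
4187 = 53 · 79
79 is prime.
So 1427767 = 11 · 31 · 53 · 79; the largest prime factor is 79.

79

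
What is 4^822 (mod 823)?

1

4^1 ≡ 4 (mod 823)
4^2 ≡ 4^2 = 16 ≡ 16 (mod 823)
4^4 ≡ 16^2 = 256 ≡ 256 (mod 823)
4^8 ≡ 256^2 = 65536 ≡ 519 (mod 823)
4^16 ≡ 519^2 = 269361 ≡ 240 (mod 823)
4^32 ≡ 240^2 = 57600 ≡ 813 (mod 823)
4^64 ≡ 813^2 = 660969 ≡ 100 (mod 823)
4^128 ≡ 100^2 = 10000 ≡ 124 (mod 823)
4^256 ≡ 124^2 = 15376 ≡ 562 (mod 823)
4^512 ≡ 562^2 = 315844 ≡ 635 (mod 823)
822 = 512 + 256 + 32 + 16 + 4 + 2 in binary powers of 2.
So 4^822 ≡ 635 · 562 · 813 · 240 · 256 · 16 ≡ 1 (mod 823).
Since the result is 1, base 4 gives no evidence that 823 is composite.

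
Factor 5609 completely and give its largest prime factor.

79

5609 = 71 · 79
79 is prime.
So 5609 = 71 · 79; the largest prime factor is 79.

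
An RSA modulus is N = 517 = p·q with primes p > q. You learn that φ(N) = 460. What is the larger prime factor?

φ(n) = (p−1)(q−1) = n − (p+q) + 1, so p + q = 517 − 460 + 1 = 58.
p and q are the roots of t² − 58t + 517 = 0.
Discriminant: 58² − 4·517 = 3364 − 2068 = 1296; √1296 = 36.
q = (58 − 36)/2 = 11, p = (58 + 36)/2 = 47.
Check: 11 · 47 = 517.

47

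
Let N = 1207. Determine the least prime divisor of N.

1207 is odd.
Digit sum 10, not divisible by 3.
Ends in 7: not divisible by 5.
7: 1207 = 7·172 + 3
11: 1207 = 11·109 + 8
13: 1207 = 13·92 + 11
17: 1207 = 17·71

17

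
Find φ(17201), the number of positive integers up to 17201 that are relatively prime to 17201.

Factor: 17201 = 103 · 167.
φ(17201) = (103−1) · (167−1) = 102 · 166 = 16932.

16932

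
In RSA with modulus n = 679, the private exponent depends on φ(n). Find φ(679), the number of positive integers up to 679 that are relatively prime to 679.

Factor: 679 = 7 · 97.
φ(679) = (7−1) · (97−1) = 6 · 96 = 576.

576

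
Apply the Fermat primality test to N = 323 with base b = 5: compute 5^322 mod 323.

263

5^1 ≡ 5 (mod 323)
5^2 ≡ 5^2 = 25 ≡ 25 (mod 323)
5^4 ≡ 25^2 = 625 ≡ 302 (mod 323)
5^8 ≡ 302^2 = 91204 ≡ 118 (mod 323)
5^16 ≡ 118^2 = 13924 ≡ 35 (mod 323)
5^32 ≡ 35^2 = 1225 ≡ 256 (mod 323)
5^64 ≡ 256^2 = 65536 ≡ 290 (mod 323)
5^128 ≡ 290^2 = 84100 ≡ 120 (mod 323)
5^256 ≡ 120^2 = 14400 ≡ 188 (mod 323)
322 = 256 + 64 + 2 in binary powers of 2.
So 5^322 ≡ 188 · 290 · 25 ≡ 263 (mod 323).
Since 263 ≠ 1, base 5 is a Fermat witness: 323 is composite.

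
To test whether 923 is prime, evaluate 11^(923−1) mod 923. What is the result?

11^1 ≡ 11 (mod 923)
11^2 ≡ 11^2 = 121 ≡ 121 (mod 923)
11^4 ≡ 121^2 = 14641 ≡ 796 (mod 923)
11^8 ≡ 796^2 = 633616 ≡ 438 (mod 923)
11^16 ≡ 438^2 = 191844 ≡ 783 (mod 923)
11^32 ≡ 783^2 = 613089 ≡ 217 (mod 923)
11^64 ≡ 217^2 = 47089 ≡ 16 (mod 923)
11^128 ≡ 16^2 = 256 ≡ 256 (mod 923)
11^256 ≡ 256^2 = 65536 ≡ 3 (mod 923)
11^512 ≡ 3^2 = 9 ≡ 9 (mod 923)
922 = 512 + 256 + 128 + 16 + 8 + 2 in binary powers of 2.
So 11^922 ≡ 9 · 3 · 256 · 783 · 438 · 121 ≡ 322 (mod 923).
Since 322 ≠ 1, base 11 is a Fermat witness: 923 is composite.

322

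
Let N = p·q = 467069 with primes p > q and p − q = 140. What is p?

Since p = q + 140, we have 467069 = q(q + 140), so q² + 140q − 467069 = 0.
Discriminant: 140² + 4·467069 = 19600 + 1868276 = 1887876; √1887876 = 1374.
q = (−140 + 1374)/2 = 617, and p = q + 140 = 757.
Check: 617 · 757 = 467069.

757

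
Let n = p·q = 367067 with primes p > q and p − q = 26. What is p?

Since p = q + 26, we have 367067 = q(q + 26), so q² + 26q − 367067 = 0.
Discriminant: 26² + 4·367067 = 676 + 1468268 = 1468944; √1468944 = 1212.
q = (−26 + 1212)/2 = 593, and p = q + 26 = 619.
Check: 593 · 619 = 367067.

619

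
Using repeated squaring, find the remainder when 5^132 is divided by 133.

64

5^1 ≡ 5 (mod 133)
5^2 ≡ 5^2 = 25 ≡ 25 (mod 133)
5^4 ≡ 25^2 = 625 ≡ 93 (mod 133)
5^8 ≡ 93^2 = 8649 ≡ 4 (mod 133)
5^16 ≡ 4^2 = 16 ≡ 16 (mod 133)
5^32 ≡ 16^2 = 256 ≡ 123 (mod 133)
5^64 ≡ 123^2 = 15129 ≡ 100 (mod 133)
5^128 ≡ 100^2 = 10000 ≡ 25 (mod 133)
132 = 128 + 4 in binary powers of 2.
So 5^132 ≡ 25 · 93 ≡ 64 (mod 133).
Since 64 ≠ 1, base 5 is a Fermat witness: 133 is composite.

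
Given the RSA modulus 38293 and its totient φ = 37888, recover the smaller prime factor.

φ(n) = (p−1)(q−1) = n − (p+q) + 1, so p + q = 38293 − 37888 + 1 = 406.
p and q are the roots of t² − 406t + 38293 = 0.
Discriminant: 406² − 4·38293 = 164836 − 153172 = 11664; √11664 = 108.
q = (406 − 108)/2 = 149, p = (406 + 108)/2 = 257.
Check: 149 · 257 = 38293.

149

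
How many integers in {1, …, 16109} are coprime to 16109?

15840

Factor: 16109 = 89 · 181.
φ(16109) = (89−1) · (181−1) = 88 · 180 = 15840.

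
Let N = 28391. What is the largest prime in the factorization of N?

89

28391 = 11 · 2581
2581 = 29 · 89
89 is prime.
So 28391 = 11 · 29 · 89; the largest prime factor is 89.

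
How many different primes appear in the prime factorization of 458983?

4

458983 = 7^2 · 9367
9367 = 17 · 551
551 = 19 · 29
458983 = 7^2 · 17 · 19 · 29, which has 4 distinct prime factors.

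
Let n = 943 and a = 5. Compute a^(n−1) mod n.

5^1 ≡ 5 (mod 943)
5^2 ≡ 5^2 = 25 ≡ 25 (mod 943)
5^4 ≡ 25^2 = 625 ≡ 625 (mod 943)
5^8 ≡ 625^2 = 390625 ≡ 223 (mod 943)
5^16 ≡ 223^2 = 49729 ≡ 693 (mod 943)
5^32 ≡ 693^2 = 480249 ≡ 262 (mod 943)
5^64 ≡ 262^2 = 68644 ≡ 748 (mod 943)
5^128 ≡ 748^2 = 559504 ≡ 305 (mod 943)
5^256 ≡ 305^2 = 93025 ≡ 611 (mod 943)
5^512 ≡ 611^2 = 373321 ≡ 836 (mod 943)
942 = 512 + 256 + 128 + 32 + 8 + 4 + 2 in binary powers of 2.
So 5^942 ≡ 836 · 611 · 305 · 262 · 223 · 625 · 25 ≡ 558 (mod 943).
Since 558 ≠ 1, base 5 is a Fermat witness: 943 is composite.

558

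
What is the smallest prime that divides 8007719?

47

8007719 is odd.
Digit sum 32, not divisible by 3.
Ends in 9: not divisible by 5.
7: 8007719 = 7·1143959 + 6
11: 8007719 = 11·727974 + 5
13: 8007719 = 13·615978 + 5
17: 8007719 = 17·471042 + 5
19: 8007719 = 19·421458 + 17
23: 8007719 = 23·348161 + 16
29: 8007719 = 29·276128 + 7
31: 8007719 = 31·258313 + 16
37: 8007719 = 37·216424 + 31
41: 8007719 = 41·195310 + 9
43: 8007719 = 43·186226 + 1
47: 8007719 = 47·170377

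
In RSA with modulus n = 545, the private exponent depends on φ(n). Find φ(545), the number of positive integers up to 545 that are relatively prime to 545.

Factor: 545 = 5 · 109.
φ(545) = (5−1) · (109−1) = 4 · 108 = 432.

432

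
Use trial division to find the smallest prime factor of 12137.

53

12137 is odd.
Digit sum 14, not divisible by 3.
Ends in 7: not divisible by 5.
7: 12137 = 7·1733 + 6
11: 12137 = 11·1103 + 4
13: 12137 = 13·933 + 8
17: 12137 = 17·713 + 16
19: 12137 = 19·638 + 15
23: 12137 = 23·527 + 16
29: 12137 = 29·418 + 15
31: 12137 = 31·391 + 16
37: 12137 = 37·328 + 1
41: 12137 = 41·296 + 1
43: 12137 = 43·282 + 11
47: 12137 = 47·258 + 11
53: 12137 = 53·229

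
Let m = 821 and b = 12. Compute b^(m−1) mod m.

1

12^1 ≡ 12 (mod 821)
12^2 ≡ 12^2 = 144 ≡ 144 (mod 821)
12^4 ≡ 144^2 = 20736 ≡ 211 (mod 821)
12^8 ≡ 211^2 = 44521 ≡ 187 (mod 821)
12^16 ≡ 187^2 = 34969 ≡ 487 (mod 821)
12^32 ≡ 487^2 = 237169 ≡ 721 (mod 821)
12^64 ≡ 721^2 = 519841 ≡ 148 (mod 821)
12^128 ≡ 148^2 = 21904 ≡ 558 (mod 821)
12^256 ≡ 558^2 = 311364 ≡ 205 (mod 821)
12^512 ≡ 205^2 = 42025 ≡ 154 (mod 821)
820 = 512 + 256 + 32 + 16 + 4 in binary powers of 2.
So 12^820 ≡ 154 · 205 · 721 · 487 · 211 ≡ 1 (mod 821).
Since the result is 1, base 12 gives no evidence that 821 is composite.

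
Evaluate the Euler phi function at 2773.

Factor: 2773 = 47 · 59.
φ(2773) = (47−1) · (59−1) = 46 · 58 = 2668.

2668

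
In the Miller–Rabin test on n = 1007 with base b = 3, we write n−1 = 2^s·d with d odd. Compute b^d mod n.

298

1007 − 1 = 1006 = 2^1 · 503, so d = 503.
3^1 ≡ 3 (mod 1007)
3^2 ≡ 3^2 = 9 ≡ 9 (mod 1007)
3^4 ≡ 9^2 = 81 ≡ 81 (mod 1007)
3^8 ≡ 81^2 = 6561 ≡ 519 (mod 1007)
3^16 ≡ 519^2 = 269361 ≡ 492 (mod 1007)
3^32 ≡ 492^2 = 242064 ≡ 384 (mod 1007)
3^64 ≡ 384^2 = 147456 ≡ 434 (mod 1007)
3^128 ≡ 434^2 = 188356 ≡ 47 (mod 1007)
3^256 ≡ 47^2 = 2209 ≡ 195 (mod 1007)
503 = 256 + 128 + 64 + 32 + 16 + 4 + 2 + 1 in binary powers of 2.
So 3^503 ≡ 195 · 47 · 434 · 384 · 492 · 81 · 9 · 3 ≡ 298 (mod 1007).
Squaring chain: 298; never reaches −1, so base 3 is a Miller–Rabin witness that 1007 is composite.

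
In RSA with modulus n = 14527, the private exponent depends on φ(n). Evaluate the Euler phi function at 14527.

Factor: 14527 = 73 · 199.
φ(14527) = (73−1) · (199−1) = 72 · 198 = 14256.

14256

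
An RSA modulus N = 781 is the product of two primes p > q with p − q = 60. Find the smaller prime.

Since p = q + 60, we have 781 = q(q + 60), so q² + 60q − 781 = 0.
Discriminant: 60² + 4·781 = 3600 + 3124 = 6724; √6724 = 82.
q = (−60 + 82)/2 = 11, and p = q + 60 = 71.
Check: 11 · 71 = 781.

11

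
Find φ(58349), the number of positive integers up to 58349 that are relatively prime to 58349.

Factor: 58349 = 19 · 37 · 83.
φ(58349) = (19−1) · (37−1) · (83−1) = 18 · 36 · 82 = 53136.

53136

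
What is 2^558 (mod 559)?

441

2^1 ≡ 2 (mod 559)
2^2 ≡ 2^2 = 4 ≡ 4 (mod 559)
2^4 ≡ 4^2 = 16 ≡ 16 (mod 559)
2^8 ≡ 16^2 = 256 ≡ 256 (mod 559)
2^16 ≡ 256^2 = 65536 ≡ 133 (mod 559)
2^32 ≡ 133^2 = 17689 ≡ 360 (mod 559)
2^64 ≡ 360^2 = 129600 ≡ 471 (mod 559)
2^128 ≡ 471^2 = 221841 ≡ 477 (mod 559)
2^256 ≡ 477^2 = 227529 ≡ 16 (mod 559)
2^512 ≡ 16^2 = 256 ≡ 256 (mod 559)
558 = 512 + 32 + 8 + 4 + 2 in binary powers of 2.
So 2^558 ≡ 256 · 360 · 256 · 16 · 4 ≡ 441 (mod 559).
Since 441 ≠ 1, base 2 is a Fermat witness: 559 is composite.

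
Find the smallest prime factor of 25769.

73

25769 is odd.
Digit sum 29, not divisible by 3.
Ends in 9: not divisible by 5.
7: 25769 = 7·3681 + 2
11: 25769 = 11·2342 + 7
13: 25769 = 13·1982 + 3
17: 25769 = 17·1515 + 14
19: 25769 = 19·1356 + 5
23: 25769 = 23·1120 + 9
29: 25769 = 29·888 + 17
31: 25769 = 31·831 + 8
37: 25769 = 37·696 + 17
41: 25769 = 41·628 + 21
43: 25769 = 43·599 + 12
47: 25769 = 47·548 + 13
53: 25769 = 53·486 + 11
59: 25769 = 59·436 + 45
61: 25769 = 61·422 + 27
67: 25769 = 67·384 + 41
71: 25769 = 71·362 + 67
73: 25769 = 73·353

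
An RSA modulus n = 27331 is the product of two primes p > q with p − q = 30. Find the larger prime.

181

Since p = q + 30, we have 27331 = q(q + 30), so q² + 30q − 27331 = 0.
Discriminant: 30² + 4·27331 = 900 + 109324 = 110224; √110224 = 332.
q = (−30 + 332)/2 = 151, and p = q + 30 = 181.
Check: 151 · 181 = 27331.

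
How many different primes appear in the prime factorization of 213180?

213180 = 2^2 · 53295
53295 = 3 · 17765
17765 = 5 · 3553
3553 = 11 · 323
323 = 17 · 19
213180 = 2^2 · 3 · 5 · 11 · 17 · 19, which has 6 distinct prime factors.

6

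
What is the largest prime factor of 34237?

34237 = 7 · 4891
4891 = 67 · 73
73 is prime.
So 34237 = 7 · 67 · 73; the largest prime factor is 73.

73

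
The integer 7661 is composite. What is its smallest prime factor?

7661 is odd.
Digit sum 20, not divisible by 3.
Ends in 1: not divisible by 5.
7: 7661 = 7·1094 + 3
11: 7661 = 11·696 + 5
13: 7661 = 13·589 + 4
17: 7661 = 17·450 + 11
19: 7661 = 19·403 + 4
23: 7661 = 23·333 + 2
29: 7661 = 29·264 + 5
31: 7661 = 31·247 + 4
37: 7661 = 37·207 + 2
41: 7661 = 41·186 + 35
43: 7661 = 43·178 + 7
47: 7661 = 47·163

47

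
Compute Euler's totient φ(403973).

385120

Factor: 403973 = 41 · 59 · 167.
φ(403973) = (41−1) · (59−1) · (167−1) = 40 · 58 · 166 = 385120.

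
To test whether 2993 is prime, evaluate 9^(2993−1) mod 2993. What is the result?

9^1 ≡ 9 (mod 2993)
9^2 ≡ 9^2 = 81 ≡ 81 (mod 2993)
9^4 ≡ 81^2 = 6561 ≡ 575 (mod 2993)
9^8 ≡ 575^2 = 330625 ≡ 1395 (mod 2993)
9^16 ≡ 1395^2 = 1946025 ≡ 575 (mod 2993)
9^32 ≡ 575^2 = 330625 ≡ 1395 (mod 2993)
9^64 ≡ 1395^2 = 1946025 ≡ 575 (mod 2993)
9^128 ≡ 575^2 = 330625 ≡ 1395 (mod 2993)
9^256 ≡ 1395^2 = 1946025 ≡ 575 (mod 2993)
9^512 ≡ 575^2 = 330625 ≡ 1395 (mod 2993)
9^1024 ≡ 1395^2 = 1946025 ≡ 575 (mod 2993)
9^2048 ≡ 575^2 = 330625 ≡ 1395 (mod 2993)
2992 = 2048 + 512 + 256 + 128 + 32 + 16 in binary powers of 2.
So 9^2992 ≡ 1395 · 1395 · 575 · 1395 · 1395 · 575 ≡ 575 (mod 2993).
Since 575 ≠ 1, base 9 is a Fermat witness: 2993 is composite.

575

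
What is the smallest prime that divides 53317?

53317 is odd.
Digit sum 19, not divisible by 3.
Ends in 7: not divisible by 5.
7: 53317 = 7·7616 + 5
11: 53317 = 11·4847

11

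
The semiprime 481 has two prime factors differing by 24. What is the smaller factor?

Since p = q + 24, we have 481 = q(q + 24), so q² + 24q − 481 = 0.
Discriminant: 24² + 4·481 = 576 + 1924 = 2500; √2500 = 50.
q = (−24 + 50)/2 = 13, and p = q + 24 = 37.
Check: 13 · 37 = 481.

13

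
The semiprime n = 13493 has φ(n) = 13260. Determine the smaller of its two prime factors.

φ(n) = (p−1)(q−1) = n − (p+q) + 1, so p + q = 13493 − 13260 + 1 = 234.
p and q are the roots of t² − 234t + 13493 = 0.
Discriminant: 234² − 4·13493 = 54756 − 53972 = 784; √784 = 28.
q = (234 − 28)/2 = 103, p = (234 + 28)/2 = 131.
Check: 103 · 131 = 13493.

103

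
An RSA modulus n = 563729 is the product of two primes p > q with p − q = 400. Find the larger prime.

Since p = q + 400, we have 563729 = q(q + 400), so q² + 400q − 563729 = 0.
Discriminant: 400² + 4·563729 = 160000 + 2254916 = 2414916; √2414916 = 1554.
q = (−400 + 1554)/2 = 577, and p = q + 400 = 977.
Check: 577 · 977 = 563729.

977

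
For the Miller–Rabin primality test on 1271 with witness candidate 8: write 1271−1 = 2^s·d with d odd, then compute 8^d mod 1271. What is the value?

32

1271 − 1 = 1270 = 2^1 · 635, so d = 635.
8^1 ≡ 8 (mod 1271)
8^2 ≡ 8^2 = 64 ≡ 64 (mod 1271)
8^4 ≡ 64^2 = 4096 ≡ 283 (mod 1271)
8^8 ≡ 283^2 = 80089 ≡ 16 (mod 1271)
8^16 ≡ 16^2 = 256 ≡ 256 (mod 1271)
8^32 ≡ 256^2 = 65536 ≡ 715 (mod 1271)
8^64 ≡ 715^2 = 511225 ≡ 283 (mod 1271)
8^128 ≡ 283^2 = 80089 ≡ 16 (mod 1271)
8^256 ≡ 16^2 = 256 ≡ 256 (mod 1271)
8^512 ≡ 256^2 = 65536 ≡ 715 (mod 1271)
635 = 512 + 64 + 32 + 16 + 8 + 2 + 1 in binary powers of 2.
So 8^635 ≡ 715 · 283 · 715 · 256 · 16 · 64 · 8 ≡ 32 (mod 1271).
Squaring chain: 32; never reaches −1, so base 8 is a Miller–Rabin witness that 1271 is composite.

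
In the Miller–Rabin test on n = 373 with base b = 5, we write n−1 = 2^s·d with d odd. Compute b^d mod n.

104

373 − 1 = 372 = 2^2 · 93, so d = 93.
5^1 ≡ 5 (mod 373)
5^2 ≡ 5^2 = 25 ≡ 25 (mod 373)
5^4 ≡ 25^2 = 625 ≡ 252 (mod 373)
5^8 ≡ 252^2 = 63504 ≡ 94 (mod 373)
5^16 ≡ 94^2 = 8836 ≡ 257 (mod 373)
5^32 ≡ 257^2 = 66049 ≡ 28 (mod 373)
5^64 ≡ 28^2 = 784 ≡ 38 (mod 373)
93 = 64 + 16 + 8 + 4 + 1 in binary powers of 2.
So 5^93 ≡ 38 · 257 · 94 · 252 · 5 ≡ 104 (mod 373).
Squaring chain: 104 → 372; reaches −1, so base 5 does not prove 373 composite.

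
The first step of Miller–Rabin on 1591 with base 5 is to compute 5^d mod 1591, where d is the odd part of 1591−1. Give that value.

1591 − 1 = 1590 = 2^1 · 795, so d = 795.
5^1 ≡ 5 (mod 1591)
5^2 ≡ 5^2 = 25 ≡ 25 (mod 1591)
5^4 ≡ 25^2 = 625 ≡ 625 (mod 1591)
5^8 ≡ 625^2 = 390625 ≡ 830 (mod 1591)
5^16 ≡ 830^2 = 688900 ≡ 1588 (mod 1591)
5^32 ≡ 1588^2 = 2521744 ≡ 9 (mod 1591)
5^64 ≡ 9^2 = 81 ≡ 81 (mod 1591)
5^128 ≡ 81^2 = 6561 ≡ 197 (mod 1591)
5^256 ≡ 197^2 = 38809 ≡ 625 (mod 1591)
5^512 ≡ 625^2 = 390625 ≡ 830 (mod 1591)
795 = 512 + 256 + 16 + 8 + 2 + 1 in binary powers of 2.
So 5^795 ≡ 830 · 625 · 1588 · 830 · 25 · 5 ≡ 1494 (mod 1591).
Squaring chain: 1494; never reaches −1, so base 5 is a Miller–Rabin witness that 1591 is composite.

1494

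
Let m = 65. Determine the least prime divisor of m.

65 is odd.
Digit sum 11, not divisible by 3.
Ends in 5: divisible by 5.

5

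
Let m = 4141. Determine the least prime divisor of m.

41

4141 is odd.
Digit sum 10, not divisible by 3.
Ends in 1: not divisible by 5.
7: 4141 = 7·591 + 4
11: 4141 = 11·376 + 5
13: 4141 = 13·318 + 7
17: 4141 = 17·243 + 10
19: 4141 = 19·217 + 18
23: 4141 = 23·180 + 1
29: 4141 = 29·142 + 23
31: 4141 = 31·133 + 18
37: 4141 = 37·111 + 34
41: 4141 = 41·101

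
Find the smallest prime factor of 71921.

23

71921 is odd.
Digit sum 20, not divisible by 3.
Ends in 1: not divisible by 5.
7: 71921 = 7·10274 + 3
11: 71921 = 11·6538 + 3
13: 71921 = 13·5532 + 5
17: 71921 = 17·4230 + 11
19: 71921 = 19·3785 + 6
23: 71921 = 23·3127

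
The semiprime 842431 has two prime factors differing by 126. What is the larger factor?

983

Since p = q + 126, we have 842431 = q(q + 126), so q² + 126q − 842431 = 0.
Discriminant: 126² + 4·842431 = 15876 + 3369724 = 3385600; √3385600 = 1840.
q = (−126 + 1840)/2 = 857, and p = q + 126 = 983.
Check: 857 · 983 = 842431.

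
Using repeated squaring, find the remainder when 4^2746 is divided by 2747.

4^1 ≡ 4 (mod 2747)
4^2 ≡ 4^2 = 16 ≡ 16 (mod 2747)
4^4 ≡ 16^2 = 256 ≡ 256 (mod 2747)
4^8 ≡ 256^2 = 65536 ≡ 2355 (mod 2747)
4^16 ≡ 2355^2 = 5546025 ≡ 2579 (mod 2747)
4^32 ≡ 2579^2 = 6651241 ≡ 754 (mod 2747)
4^64 ≡ 754^2 = 568516 ≡ 2634 (mod 2747)
4^128 ≡ 2634^2 = 6937956 ≡ 1781 (mod 2747)
4^256 ≡ 1781^2 = 3171961 ≡ 1923 (mod 2747)
4^512 ≡ 1923^2 = 3697929 ≡ 467 (mod 2747)
4^1024 ≡ 467^2 = 218089 ≡ 1076 (mod 2747)
4^2048 ≡ 1076^2 = 1157776 ≡ 1289 (mod 2747)
2746 = 2048 + 512 + 128 + 32 + 16 + 8 + 2 in binary powers of 2.
So 4^2746 ≡ 1289 · 467 · 1781 · 754 · 2579 · 2355 · 16 ≡ 2046 (mod 2747).
Since 2046 ≠ 1, base 4 is a Fermat witness: 2747 is composite.

2046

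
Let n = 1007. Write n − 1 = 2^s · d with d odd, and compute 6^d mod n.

700

1007 − 1 = 1006 = 2^1 · 503, so d = 503.
6^1 ≡ 6 (mod 1007)
6^2 ≡ 6^2 = 36 ≡ 36 (mod 1007)
6^4 ≡ 36^2 = 1296 ≡ 289 (mod 1007)
6^8 ≡ 289^2 = 83521 ≡ 947 (mod 1007)
6^16 ≡ 947^2 = 896809 ≡ 579 (mod 1007)
6^32 ≡ 579^2 = 335241 ≡ 917 (mod 1007)
6^64 ≡ 917^2 = 840889 ≡ 44 (mod 1007)
6^128 ≡ 44^2 = 1936 ≡ 929 (mod 1007)
6^256 ≡ 929^2 = 863041 ≡ 42 (mod 1007)
503 = 256 + 128 + 64 + 32 + 16 + 4 + 2 + 1 in binary powers of 2.
So 6^503 ≡ 42 · 929 · 44 · 917 · 579 · 289 · 36 · 6 ≡ 700 (mod 1007).
Squaring chain: 700; never reaches −1, so base 6 is a Miller–Rabin witness that 1007 is composite.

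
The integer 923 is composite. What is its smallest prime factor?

13

923 is odd.
Digit sum 14, not divisible by 3.
Ends in 3: not divisible by 5.
7: 923 = 7·131 + 6
11: 923 = 11·83 + 10
13: 923 = 13·71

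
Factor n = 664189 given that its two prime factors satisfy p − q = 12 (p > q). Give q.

809

Since p = q + 12, we have 664189 = q(q + 12), so q² + 12q − 664189 = 0.
Discriminant: 12² + 4·664189 = 144 + 2656756 = 2656900; √2656900 = 1630.
q = (−12 + 1630)/2 = 809, and p = q + 12 = 821.
Check: 809 · 821 = 664189.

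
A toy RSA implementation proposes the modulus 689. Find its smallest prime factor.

689 is odd.
Digit sum 23, not divisible by 3.
Ends in 9: not divisible by 5.
7: 689 = 7·98 + 3
11: 689 = 11·62 + 7
13: 689 = 13·53

13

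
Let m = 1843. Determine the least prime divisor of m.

1843 is odd.
Digit sum 16, not divisible by 3.
Ends in 3: not divisible by 5.
7: 1843 = 7·263 + 2
11: 1843 = 11·167 + 6
13: 1843 = 13·141 + 10
17: 1843 = 17·108 + 7
19: 1843 = 19·97

19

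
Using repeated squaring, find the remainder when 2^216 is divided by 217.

2^1 ≡ 2 (mod 217)
2^2 ≡ 2^2 = 4 ≡ 4 (mod 217)
2^4 ≡ 4^2 = 16 ≡ 16 (mod 217)
2^8 ≡ 16^2 = 256 ≡ 39 (mod 217)
2^16 ≡ 39^2 = 1521 ≡ 2 (mod 217)
2^32 ≡ 2^2 = 4 ≡ 4 (mod 217)
2^64 ≡ 4^2 = 16 ≡ 16 (mod 217)
2^128 ≡ 16^2 = 256 ≡ 39 (mod 217)
216 = 128 + 64 + 16 + 8 in binary powers of 2.
So 2^216 ≡ 39 · 16 · 2 · 39 ≡ 64 (mod 217).
Since 64 ≠ 1, base 2 is a Fermat witness: 217 is composite.

64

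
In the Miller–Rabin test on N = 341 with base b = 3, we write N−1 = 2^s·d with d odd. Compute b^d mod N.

341 − 1 = 340 = 2^2 · 85, so d = 85.
3^1 ≡ 3 (mod 341)
3^2 ≡ 3^2 = 9 ≡ 9 (mod 341)
3^4 ≡ 9^2 = 81 ≡ 81 (mod 341)
3^8 ≡ 81^2 = 6561 ≡ 82 (mod 341)
3^16 ≡ 82^2 = 6724 ≡ 245 (mod 341)
3^32 ≡ 245^2 = 60025 ≡ 9 (mod 341)
3^64 ≡ 9^2 = 81 ≡ 81 (mod 341)
85 = 64 + 16 + 4 + 1 in binary powers of 2.
So 3^85 ≡ 81 · 245 · 81 · 3 ≡ 254 (mod 341).
Squaring chain: 254 → 67; never reaches −1, so base 3 is a Miller–Rabin witness that 341 is composite.

254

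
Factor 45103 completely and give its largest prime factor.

53

45103 = 23 · 1961
1961 = 37 · 53
53 is prime.
So 45103 = 23 · 37 · 53; the largest prime factor is 53.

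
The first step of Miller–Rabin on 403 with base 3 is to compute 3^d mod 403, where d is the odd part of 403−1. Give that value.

403 − 1 = 402 = 2^1 · 201, so d = 201.
3^1 ≡ 3 (mod 403)
3^2 ≡ 3^2 = 9 ≡ 9 (mod 403)
3^4 ≡ 9^2 = 81 ≡ 81 (mod 403)
3^8 ≡ 81^2 = 6561 ≡ 113 (mod 403)
3^16 ≡ 113^2 = 12769 ≡ 276 (mod 403)
3^32 ≡ 276^2 = 76176 ≡ 9 (mod 403)
3^64 ≡ 9^2 = 81 ≡ 81 (mod 403)
3^128 ≡ 81^2 = 6561 ≡ 113 (mod 403)
201 = 128 + 64 + 8 + 1 in binary powers of 2.
So 3^201 ≡ 113 · 81 · 113 · 3 ≡ 170 (mod 403).
Squaring chain: 170; never reaches −1, so base 3 is a Miller–Rabin witness that 403 is composite.

170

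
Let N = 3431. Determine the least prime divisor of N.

47

3431 is odd.
Digit sum 11, not divisible by 3.
Ends in 1: not divisible by 5.
7: 3431 = 7·490 + 1
11: 3431 = 11·311 + 10
13: 3431 = 13·263 + 12
17: 3431 = 17·201 + 14
19: 3431 = 19·180 + 11
23: 3431 = 23·149 + 4
29: 3431 = 29·118 + 9
31: 3431 = 31·110 + 21
37: 3431 = 37·92 + 27
41: 3431 = 41·83 + 28
43: 3431 = 43·79 + 34
47: 3431 = 47·73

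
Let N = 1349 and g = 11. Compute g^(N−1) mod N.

11^1 ≡ 11 (mod 1349)
11^2 ≡ 11^2 = 121 ≡ 121 (mod 1349)
11^4 ≡ 121^2 = 14641 ≡ 1151 (mod 1349)
11^8 ≡ 1151^2 = 1324801 ≡ 83 (mod 1349)
11^16 ≡ 83^2 = 6889 ≡ 144 (mod 1349)
11^32 ≡ 144^2 = 20736 ≡ 501 (mod 1349)
11^64 ≡ 501^2 = 251001 ≡ 87 (mod 1349)
11^128 ≡ 87^2 = 7569 ≡ 824 (mod 1349)
11^256 ≡ 824^2 = 678976 ≡ 429 (mod 1349)
11^512 ≡ 429^2 = 184041 ≡ 577 (mod 1349)
11^1024 ≡ 577^2 = 332929 ≡ 1075 (mod 1349)
1348 = 1024 + 256 + 64 + 4 in binary powers of 2.
So 11^1348 ≡ 1075 · 429 · 87 · 1151 ≡ 1094 (mod 1349).
Since 1094 ≠ 1, base 11 is a Fermat witness: 1349 is composite.

1094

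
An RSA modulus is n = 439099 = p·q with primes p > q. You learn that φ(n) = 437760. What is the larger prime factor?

φ(n) = (p−1)(q−1) = n − (p+q) + 1, so p + q = 439099 − 437760 + 1 = 1340.
p and q are the roots of t² − 1340t + 439099 = 0.
Discriminant: 1340² − 4·439099 = 1795600 − 1756396 = 39204; √39204 = 198.
q = (1340 − 198)/2 = 571, p = (1340 + 198)/2 = 769.
Check: 571 · 769 = 439099.

769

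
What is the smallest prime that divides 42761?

61

42761 is odd.
Digit sum 20, not divisible by 3.
Ends in 1: not divisible by 5.
7: 42761 = 7·6108 + 5
11: 42761 = 11·3887 + 4
13: 42761 = 13·3289 + 4
17: 42761 = 17·2515 + 6
19: 42761 = 19·2250 + 11
23: 42761 = 23·1859 + 4
29: 42761 = 29·1474 + 15
31: 42761 = 31·1379 + 12
37: 42761 = 37·1155 + 26
41: 42761 = 41·1042 + 39
43: 42761 = 43·994 + 19
47: 42761 = 47·909 + 38
53: 42761 = 53·806 + 43
59: 42761 = 59·724 + 45
61: 42761 = 61·701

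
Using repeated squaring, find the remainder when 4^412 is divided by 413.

4^1 ≡ 4 (mod 413)
4^2 ≡ 4^2 = 16 ≡ 16 (mod 413)
4^4 ≡ 16^2 = 256 ≡ 256 (mod 413)
4^8 ≡ 256^2 = 65536 ≡ 282 (mod 413)
4^16 ≡ 282^2 = 79524 ≡ 228 (mod 413)
4^32 ≡ 228^2 = 51984 ≡ 359 (mod 413)
4^64 ≡ 359^2 = 128881 ≡ 25 (mod 413)
4^128 ≡ 25^2 = 625 ≡ 212 (mod 413)
4^256 ≡ 212^2 = 44944 ≡ 340 (mod 413)
412 = 256 + 128 + 16 + 8 + 4 in binary powers of 2.
So 4^412 ≡ 340 · 212 · 228 · 282 · 256 ≡ 25 (mod 413).
Since 25 ≠ 1, base 4 is a Fermat witness: 413 is composite.

25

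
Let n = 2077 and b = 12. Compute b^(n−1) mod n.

560

12^1 ≡ 12 (mod 2077)
12^2 ≡ 12^2 = 144 ≡ 144 (mod 2077)
12^4 ≡ 144^2 = 20736 ≡ 2043 (mod 2077)
12^8 ≡ 2043^2 = 4173849 ≡ 1156 (mod 2077)
12^16 ≡ 1156^2 = 1336336 ≡ 825 (mod 2077)
12^32 ≡ 825^2 = 680625 ≡ 1446 (mod 2077)
12^64 ≡ 1446^2 = 2090916 ≡ 1454 (mod 2077)
12^128 ≡ 1454^2 = 2114116 ≡ 1807 (mod 2077)
12^256 ≡ 1807^2 = 3265249 ≡ 205 (mod 2077)
12^512 ≡ 205^2 = 42025 ≡ 485 (mod 2077)
12^1024 ≡ 485^2 = 235225 ≡ 524 (mod 2077)
12^2048 ≡ 524^2 = 274576 ≡ 412 (mod 2077)
2076 = 2048 + 16 + 8 + 4 in binary powers of 2.
So 12^2076 ≡ 412 · 825 · 1156 · 2043 ≡ 560 (mod 2077).
Since 560 ≠ 1, base 12 is a Fermat witness: 2077 is composite.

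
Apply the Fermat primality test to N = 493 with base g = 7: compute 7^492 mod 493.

455

7^1 ≡ 7 (mod 493)
7^2 ≡ 7^2 = 49 ≡ 49 (mod 493)
7^4 ≡ 49^2 = 2401 ≡ 429 (mod 493)
7^8 ≡ 429^2 = 184041 ≡ 152 (mod 493)
7^16 ≡ 152^2 = 23104 ≡ 426 (mod 493)
7^32 ≡ 426^2 = 181476 ≡ 52 (mod 493)
7^64 ≡ 52^2 = 2704 ≡ 239 (mod 493)
7^128 ≡ 239^2 = 57121 ≡ 426 (mod 493)
7^256 ≡ 426^2 = 181476 ≡ 52 (mod 493)
492 = 256 + 128 + 64 + 32 + 8 + 4 in binary powers of 2.
So 7^492 ≡ 52 · 426 · 239 · 52 · 152 · 429 ≡ 455 (mod 493).
Since 455 ≠ 1, base 7 is a Fermat witness: 493 is composite.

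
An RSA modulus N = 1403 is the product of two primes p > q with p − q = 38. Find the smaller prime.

Since p = q + 38, we have 1403 = q(q + 38), so q² + 38q − 1403 = 0.
Discriminant: 38² + 4·1403 = 1444 + 5612 = 7056; √7056 = 84.
q = (−38 + 84)/2 = 23, and p = q + 38 = 61.
Check: 23 · 61 = 1403.

23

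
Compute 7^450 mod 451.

419

7^1 ≡ 7 (mod 451)
7^2 ≡ 7^2 = 49 ≡ 49 (mod 451)
7^4 ≡ 49^2 = 2401 ≡ 146 (mod 451)
7^8 ≡ 146^2 = 21316 ≡ 119 (mod 451)
7^16 ≡ 119^2 = 14161 ≡ 180 (mod 451)
7^32 ≡ 180^2 = 32400 ≡ 379 (mod 451)
7^64 ≡ 379^2 = 143641 ≡ 223 (mod 451)
7^128 ≡ 223^2 = 49729 ≡ 119 (mod 451)
7^256 ≡ 119^2 = 14161 ≡ 180 (mod 451)
450 = 256 + 128 + 64 + 2 in binary powers of 2.
So 7^450 ≡ 180 · 119 · 223 · 49 ≡ 419 (mod 451).
Since 419 ≠ 1, base 7 is a Fermat witness: 451 is composite.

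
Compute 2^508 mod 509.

2^1 ≡ 2 (mod 509)
2^2 ≡ 2^2 = 4 ≡ 4 (mod 509)
2^4 ≡ 4^2 = 16 ≡ 16 (mod 509)
2^8 ≡ 16^2 = 256 ≡ 256 (mod 509)
2^16 ≡ 256^2 = 65536 ≡ 384 (mod 509)
2^32 ≡ 384^2 = 147456 ≡ 355 (mod 509)
2^64 ≡ 355^2 = 126025 ≡ 302 (mod 509)
2^128 ≡ 302^2 = 91204 ≡ 93 (mod 509)
2^256 ≡ 93^2 = 8649 ≡ 505 (mod 509)
508 = 256 + 128 + 64 + 32 + 16 + 8 + 4 in binary powers of 2.
So 2^508 ≡ 505 · 93 · 302 · 355 · 384 · 256 · 16 ≡ 1 (mod 509).
Since the result is 1, base 2 gives no evidence that 509 is composite.

1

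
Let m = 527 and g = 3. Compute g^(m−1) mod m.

121

3^1 ≡ 3 (mod 527)
3^2 ≡ 3^2 = 9 ≡ 9 (mod 527)
3^4 ≡ 9^2 = 81 ≡ 81 (mod 527)
3^8 ≡ 81^2 = 6561 ≡ 237 (mod 527)
3^16 ≡ 237^2 = 56169 ≡ 307 (mod 527)
3^32 ≡ 307^2 = 94249 ≡ 443 (mod 527)
3^64 ≡ 443^2 = 196249 ≡ 205 (mod 527)
3^128 ≡ 205^2 = 42025 ≡ 392 (mod 527)
3^256 ≡ 392^2 = 153664 ≡ 307 (mod 527)
3^512 ≡ 307^2 = 94249 ≡ 443 (mod 527)
526 = 512 + 8 + 4 + 2 in binary powers of 2.
So 3^526 ≡ 443 · 237 · 81 · 9 ≡ 121 (mod 527).
Since 121 ≠ 1, base 3 is a Fermat witness: 527 is composite.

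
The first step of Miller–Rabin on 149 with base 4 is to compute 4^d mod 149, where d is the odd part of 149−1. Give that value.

149 − 1 = 148 = 2^2 · 37, so d = 37.
4^1 ≡ 4 (mod 149)
4^2 ≡ 4^2 = 16 ≡ 16 (mod 149)
4^4 ≡ 16^2 = 256 ≡ 107 (mod 149)
4^8 ≡ 107^2 = 11449 ≡ 125 (mod 149)
4^16 ≡ 125^2 = 15625 ≡ 129 (mod 149)
4^32 ≡ 129^2 = 16641 ≡ 102 (mod 149)
37 = 32 + 4 + 1 in binary powers of 2.
So 4^37 ≡ 102 · 107 · 4 ≡ 148 (mod 149).
Since 4^d ≡ 148 (mod 149), base 4 does not prove 149 composite.

148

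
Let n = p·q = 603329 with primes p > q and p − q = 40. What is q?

Since p = q + 40, we have 603329 = q(q + 40), so q² + 40q − 603329 = 0.
Discriminant: 40² + 4·603329 = 1600 + 2413316 = 2414916; √2414916 = 1554.
q = (−40 + 1554)/2 = 757, and p = q + 40 = 797.
Check: 757 · 797 = 603329.

757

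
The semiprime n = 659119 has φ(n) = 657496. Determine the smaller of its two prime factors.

797

φ(n) = (p−1)(q−1) = n − (p+q) + 1, so p + q = 659119 − 657496 + 1 = 1624.
p and q are the roots of t² − 1624t + 659119 = 0.
Discriminant: 1624² − 4·659119 = 2637376 − 2636476 = 900; √900 = 30.
q = (1624 − 30)/2 = 797, p = (1624 + 30)/2 = 827.
Check: 797 · 827 = 659119.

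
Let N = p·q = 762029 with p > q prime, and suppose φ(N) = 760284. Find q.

φ(n) = (p−1)(q−1) = n − (p+q) + 1, so p + q = 762029 − 760284 + 1 = 1746.
p and q are the roots of t² − 1746t + 762029 = 0.
Discriminant: 1746² − 4·762029 = 3048516 − 3048116 = 400; √400 = 20.
q = (1746 − 20)/2 = 863, p = (1746 + 20)/2 = 883.
Check: 863 · 883 = 762029.

863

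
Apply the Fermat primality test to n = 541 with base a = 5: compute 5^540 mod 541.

5^1 ≡ 5 (mod 541)
5^2 ≡ 5^2 = 25 ≡ 25 (mod 541)
5^4 ≡ 25^2 = 625 ≡ 84 (mod 541)
5^8 ≡ 84^2 = 7056 ≡ 23 (mod 541)
5^16 ≡ 23^2 = 529 ≡ 529 (mod 541)
5^32 ≡ 529^2 = 279841 ≡ 144 (mod 541)
5^64 ≡ 144^2 = 20736 ≡ 178 (mod 541)
5^128 ≡ 178^2 = 31684 ≡ 306 (mod 541)
5^256 ≡ 306^2 = 93636 ≡ 43 (mod 541)
5^512 ≡ 43^2 = 1849 ≡ 226 (mod 541)
540 = 512 + 16 + 8 + 4 in binary powers of 2.
So 5^540 ≡ 226 · 529 · 23 · 84 ≡ 1 (mod 541).
Since the result is 1, base 5 gives no evidence that 541 is composite.

1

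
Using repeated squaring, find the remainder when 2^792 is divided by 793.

131

2^1 ≡ 2 (mod 793)
2^2 ≡ 2^2 = 4 ≡ 4 (mod 793)
2^4 ≡ 4^2 = 16 ≡ 16 (mod 793)
2^8 ≡ 16^2 = 256 ≡ 256 (mod 793)
2^16 ≡ 256^2 = 65536 ≡ 510 (mod 793)
2^32 ≡ 510^2 = 260100 ≡ 789 (mod 793)
2^64 ≡ 789^2 = 622521 ≡ 16 (mod 793)
2^128 ≡ 16^2 = 256 ≡ 256 (mod 793)
2^256 ≡ 256^2 = 65536 ≡ 510 (mod 793)
2^512 ≡ 510^2 = 260100 ≡ 789 (mod 793)
792 = 512 + 256 + 16 + 8 in binary powers of 2.
So 2^792 ≡ 789 · 510 · 510 · 256 ≡ 131 (mod 793).
Since 131 ≠ 1, base 2 is a Fermat witness: 793 is composite.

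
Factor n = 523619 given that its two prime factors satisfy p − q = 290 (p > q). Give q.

Since p = q + 290, we have 523619 = q(q + 290), so q² + 290q − 523619 = 0.
Discriminant: 290² + 4·523619 = 84100 + 2094476 = 2178576; √2178576 = 1476.
q = (−290 + 1476)/2 = 593, and p = q + 290 = 883.
Check: 593 · 883 = 523619.

593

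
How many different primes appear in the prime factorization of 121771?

4

121771 = 13 · 9367
9367 = 17 · 551
551 = 19 · 29
121771 = 13 · 17 · 19 · 29, which has 4 distinct prime factors.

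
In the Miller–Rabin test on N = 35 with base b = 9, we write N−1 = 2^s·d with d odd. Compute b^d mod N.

35 − 1 = 34 = 2^1 · 17, so d = 17.
9^1 ≡ 9 (mod 35)
9^2 ≡ 9^2 = 81 ≡ 11 (mod 35)
9^4 ≡ 11^2 = 121 ≡ 16 (mod 35)
9^8 ≡ 16^2 = 256 ≡ 11 (mod 35)
9^16 ≡ 11^2 = 121 ≡ 16 (mod 35)
17 = 16 + 1 in binary powers of 2.
So 9^17 ≡ 16 · 9 ≡ 4 (mod 35).
Squaring chain: 4; never reaches −1, so base 9 is a Miller–Rabin witness that 35 is composite.

4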